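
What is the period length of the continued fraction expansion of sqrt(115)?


Run the CF algorithm for sqrt(115).
a_0 = floor(sqrt(115)) = 10; set m_0=0, q_0=1.
Recurrence: m' = q*a - m,  q' = (d - m'^2)/q,  a' = floor((a_0 + m')/q').
  step 1: m=10, q=15, a=1
  step 2: m=5, q=6, a=2
  step 3: m=7, q=11, a=1
  step 4: m=4, q=9, a=1
  step 5: m=5, q=10, a=1
  step 6: m=5, q=9, a=1
  step 7: m=4, q=11, a=1
  step 8: m=7, q=6, a=2
  step 9: m=5, q=15, a=1
  step 10: m=10, q=1, a=20
a_10 = 2*a_0 = 20, so the period closes here.
sqrt(115) = [10; 1, 2, 1, 1, 1, 1, 1, 2, 1, 20]
Period length = 10

10


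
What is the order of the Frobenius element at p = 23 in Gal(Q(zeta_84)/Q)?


The Frobenius at p in Gal(Q(zeta_n)/Q) = (Z/nZ)* is the class of p, so its order is ord_84(23), the smallest k >= 1 with 23^k = 1 mod 84.
n = 84 = 2^2 * 3 * 7, phi(84) = 24; the order divides phi(n).
Divisors of 24: 1, 2, 3, 4, 6, 8, 12, 24
Repeated squaring mod 84: 23^1 = 23, 23^2 = 25, 23^4 = 37, 23^8 = 25, 23^16 = 37
Test divisors in increasing order:
  k=1: 23^1 = 23 mod 84
  k=2: 23^2 = 25 mod 84
  k=3: 23^3 = 25 * 23 = 71 mod 84
  k=4: 23^4 = 37 mod 84
  k=6: 23^6 = 37 * 25 = 1 mod 84  <- first divisor giving 1
Order = 6

6


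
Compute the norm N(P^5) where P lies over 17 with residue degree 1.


N(P^a) = p^(a*f)
= 17^(5*1)
= 17^5
= 1419857

1419857


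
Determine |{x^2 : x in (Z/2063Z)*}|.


For prime p, the number of non-zero quadratic residues is (p-1)/2.
= (2063-1)/2
= 1031

1031


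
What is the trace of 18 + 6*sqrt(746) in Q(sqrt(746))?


Tr(a + b*sqrt(d)) = (a + b*sqrt(d)) + (a - b*sqrt(d)) = 2a
= 2 * (18)
= 36

36


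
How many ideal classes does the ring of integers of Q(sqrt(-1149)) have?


K = Q(sqrt(-1149)). d mod 4 = 3, so D = disc(K) = 4d = -4596
h(K) equals the number of primitive reduced positive-definite forms (a, b, c) = a*x^2 + b*x*y + c*y^2 with b^2 - 4ac = D,
where reduced means |b| <= a <= c, with b >= 0 whenever |b| = a or a = c, and primitive means gcd(a, b, c) = 1.
Reduced forces 3a^2 <= |D| = 4596, so 1 <= a <= 39; b must have the parity of D, and c = (b^2 - D)/(4a) must be an integer >= a.
Enumerate a = 1..39, b in [-a, a]:
  a=1: (1, 0, 1149)  [1]
  a=2: (2, 2, 575)  [1]
  a=3: (3, 0, 383)  [1]
  a=4: none
  a=5: (5, -2, 230), (5, 2, 230)  [2]
  a=6: (6, 6, 193)  [1]
  a=7..9: none
  a=10: (10, -2, 115), (10, 2, 115)  [2]
  a=11..14: none
  a=15: (15, -12, 79), (15, 12, 79)  [2]
  a=16..22: none
  a=23: (23, -2, 50), (23, 2, 50)  [2]
  a=24: none
  a=25: (25, -2, 46), (25, 2, 46)  [2]
  a=26..29: none
  a=30: (30, -18, 41), (30, 18, 41)  [2]
  a=31..39: none
Total reduced forms: 1 + 1 + 1 + 2 + 1 + 2 + 2 + 2 + 2 + 2 = 16
h = 16

16


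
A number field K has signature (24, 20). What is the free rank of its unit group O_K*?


By Dirichlet's unit theorem:
rank = r1 + r2 - 1
= 24 + 20 - 1
= 43

43


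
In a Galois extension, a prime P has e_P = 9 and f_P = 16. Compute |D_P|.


|D_P| = e * f
= 9 * 16
= 144

144


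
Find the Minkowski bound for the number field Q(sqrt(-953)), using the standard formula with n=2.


d = -953, d mod 4 = 3, so disc(K) = 4d = -3812; |disc(K)| = 3812
Imaginary quadratic field, so n = 2, s = r2 = 1, r1 = 0
M = (n!/n^n) * (4/pi)^s * sqrt(|disc(K)|) = (2!/2^2) * (4/pi)^1 * sqrt(3812)
= 0.5 * 1.273240 * 61.741396
= 39.3058

39.3058


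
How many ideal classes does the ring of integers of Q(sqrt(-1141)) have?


K = Q(sqrt(-1141)). d mod 4 = 3, so D = disc(K) = 4d = -4564
h(K) equals the number of primitive reduced positive-definite forms (a, b, c) = a*x^2 + b*x*y + c*y^2 with b^2 - 4ac = D,
where reduced means |b| <= a <= c, with b >= 0 whenever |b| = a or a = c, and primitive means gcd(a, b, c) = 1.
Reduced forces 3a^2 <= |D| = 4564, so 1 <= a <= 39; b must have the parity of D, and c = (b^2 - D)/(4a) must be an integer >= a.
Enumerate a = 1..39, b in [-a, a]:
  a=1: (1, 0, 1141)  [1]
  a=2: (2, 2, 571)  [1]
  a=3..4: none
  a=5: (5, -4, 229), (5, 4, 229)  [2]
  a=6: none
  a=7: (7, 0, 163)  [1]
  a=8..9: none
  a=10: (10, -6, 115), (10, 6, 115)  [2]
  a=11: (11, -10, 106), (11, 10, 106)  [2]
  a=12: none
  a=13: (13, -8, 89), (13, 8, 89)  [2]
  a=14: (14, 14, 85)  [1]
  a=15..16: none
  a=17: (17, -14, 70), (17, 14, 70)  [2]
  a=18..21: none
  a=22: (22, -10, 53), (22, 10, 53)  [2]
  a=23: (23, -6, 50), (23, 6, 50)  [2]
  a=24: none
  a=25: (25, -6, 46), (25, 6, 46)  [2]
  a=26: (26, -18, 47), (26, 18, 47)  [2]
  a=27..33: none
  a=34: (34, -14, 35), (34, 14, 35)  [2]
  a=35..39: none
Total reduced forms: 1 + 1 + 2 + 1 + 2 + 2 + 2 + 1 + 2 + 2 + 2 + 2 + 2 + 2 = 24
h = 24

24


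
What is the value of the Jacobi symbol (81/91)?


Compute (81/91) via quadratic reciprocity:
  reciprocity: (81/91) -> +(91/81)
  reduce: (10/81)
  pull out 2: (2/81) = +1  (since 81 mod 8 = 1)
  reciprocity: (5/81) -> +(81/5)
  reduce: (1/5)
  (1/5) = 1
Product of signs = 1

1


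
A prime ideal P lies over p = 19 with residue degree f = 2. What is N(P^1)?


N(P^a) = p^(a*f)
= 19^(1*2)
= 19^2
= 361

361


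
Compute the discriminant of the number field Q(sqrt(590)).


For K = Q(sqrt(d)) with d squarefree: disc(K) = d if d = 1 mod 4, and disc(K) = 4d if d = 2 or 3 mod 4.
Here d = 590, and d mod 4 = 2.
d = 2 mod 4, not 1 (O_K = Z[sqrt(d)]), so disc(K) = 4d = 4 * (590) = 2360

2360


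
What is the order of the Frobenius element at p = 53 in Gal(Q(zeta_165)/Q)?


The Frobenius at p in Gal(Q(zeta_n)/Q) = (Z/nZ)* is the class of p, so its order is ord_165(53), the smallest k >= 1 with 53^k = 1 mod 165.
n = 165 = 3 * 5 * 11, phi(165) = 80; the order divides phi(n).
Divisors of 80: 1, 2, 4, 5, 8, 10, 16, 20, 40, 80
Repeated squaring mod 165: 53^1 = 53, 53^2 = 4, 53^4 = 16, 53^8 = 91, 53^16 = 31, 53^32 = 136, 53^64 = 16
Test divisors in increasing order:
  k=1: 53^1 = 53 mod 165
  k=2: 53^2 = 4 mod 165
  k=4: 53^4 = 16 mod 165
  k=5: 53^5 = 16 * 53 = 23 mod 165
  k=8: 53^8 = 91 mod 165
  k=10: 53^10 = 91 * 4 = 34 mod 165
  k=16: 53^16 = 31 mod 165
  k=20: 53^20 = 31 * 16 = 1 mod 165  <- first divisor giving 1
Order = 20

20


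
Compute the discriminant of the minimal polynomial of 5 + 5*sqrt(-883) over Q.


The element 5 + 5*sqrt(-883) has minimal polynomial:
x^2 - 10*x + 22100
Discriminant = (-10)^2 - 4*(22100)
= 100 - 88400
= -88300

-88300


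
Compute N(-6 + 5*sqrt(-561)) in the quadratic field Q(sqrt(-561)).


N(a + b*sqrt(d)) = a^2 - d*b^2
= (-6)^2 - (-561)*(5)^2
= 36 + 14025
= 14061

14061


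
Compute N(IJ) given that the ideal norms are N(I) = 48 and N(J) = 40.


N(IJ) = N(I) * N(J)
= 48 * 40
= 1920

1920


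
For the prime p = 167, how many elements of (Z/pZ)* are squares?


For prime p, the number of non-zero quadratic residues is (p-1)/2.
= (167-1)/2
= 83

83


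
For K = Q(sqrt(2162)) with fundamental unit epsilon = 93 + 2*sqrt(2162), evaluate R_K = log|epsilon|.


epsilon = 93 + 2*sqrt(2162)
= 185.9946
R = ln(185.9946)
= 5.2257

5.2257


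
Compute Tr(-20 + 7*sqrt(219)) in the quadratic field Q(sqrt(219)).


Tr(a + b*sqrt(d)) = (a + b*sqrt(d)) + (a - b*sqrt(d)) = 2a
= 2 * (-20)
= -40

-40


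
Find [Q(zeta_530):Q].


The degree equals Euler's totient phi(530).
530 = 2 * 5 * 53
phi(530) = 208

208


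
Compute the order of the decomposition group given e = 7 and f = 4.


|D_P| = e * f
= 7 * 4
= 28

28


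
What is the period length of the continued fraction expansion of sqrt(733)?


Run the CF algorithm for sqrt(733).
a_0 = floor(sqrt(733)) = 27; set m_0=0, q_0=1.
Recurrence: m' = q*a - m,  q' = (d - m'^2)/q,  a' = floor((a_0 + m')/q').
  step 1: m=27, q=4, a=13
  step 2: m=25, q=27, a=1
  step 3: m=2, q=27, a=1
  step 4: m=25, q=4, a=13
  step 5: m=27, q=1, a=54
a_5 = 2*a_0 = 54, so the period closes here.
sqrt(733) = [27; 13, 1, 1, 13, 54]
Period length = 5

5


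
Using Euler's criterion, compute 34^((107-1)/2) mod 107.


p = 107 is prime and the exponent is (p-1)/2 = 53, so by Euler's criterion 34^53 = (34/107) = +1 or -1 mod 107.
Compute by square-and-multiply:
  53 = 32 + 16 + 4 + 1 (binary 110101)
  Repeated squaring mod 107: 34^1 = 34, 34^2 = 86, 34^4 = 13, 34^8 = 62, 34^16 = 99, 34^32 = 64
  34^53 = 34^32 * 34^16 * 34^4 * 34^1 = 64 * 99 * 13 * 34 mod 107
    64 * 99 = 6336 = 23 mod 107
    23 * 13 = 299 = 85 mod 107
    85 * 34 = 2890 = 1 mod 107
  34^53 = 1 mod 107
Result 1: 34 is a quadratic residue mod 107.
34^53 mod 107 = 1

1


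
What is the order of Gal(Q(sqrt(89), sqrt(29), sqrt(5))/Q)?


The 3 square roots of distinct primes are multiplicatively independent over Q,
so [K:Q] = 2^3 and Gal(K/Q) is isomorphic to (Z/2Z)^3.
|Gal| = 2^3 = 8

8


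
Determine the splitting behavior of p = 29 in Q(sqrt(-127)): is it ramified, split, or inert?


K = Q(sqrt(-127)). Since d mod 4 = 1, disc(K) = -127.
Check p | disc: -127 mod 29 = 18.
p does not divide disc. Compute Legendre symbol (d/p):
18^((29-1)/2) mod 29 = -1
(d/p) = -1, so p is inert: (p) stays prime with e=1, f=2, g=1.
Therefore p is inert.

inert


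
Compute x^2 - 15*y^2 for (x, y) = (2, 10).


x^2 - d*y^2
= 2^2 - 15*10^2
= 4 - 1500
= -1496

-1496


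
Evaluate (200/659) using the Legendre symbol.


p = 659 is prime, so compute (200/659) with the reciprocity algorithm (Jacobi-symbol steps: pull out 2s via (2/n), flip via reciprocity, reduce):
  pull out 2: (2/659) = -1  (since 659 mod 8 = 3)
  pull out 2: (2/659) = -1  (since 659 mod 8 = 3)
  pull out 2: (2/659) = -1  (since 659 mod 8 = 3)
  reciprocity: (25/659) -> +(659/25)
  reduce: (9/25)
  reciprocity: (9/25) -> +(25/9)
  reduce: (7/9)
  reciprocity: (7/9) -> +(9/7)
  reduce: (2/7)
  pull out 2: (2/7) = +1  (since 7 mod 8 = 7)
  (1/7) = 1
Product of signs = -1
(200/659) = -1

-1


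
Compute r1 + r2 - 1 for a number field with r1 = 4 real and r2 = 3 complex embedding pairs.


By Dirichlet's unit theorem:
rank = r1 + r2 - 1
= 4 + 3 - 1
= 6

6


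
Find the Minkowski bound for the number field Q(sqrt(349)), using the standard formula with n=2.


d = 349, d mod 4 = 1, so disc(K) = d = 349; |disc(K)| = 349
Real quadratic field, so n = 2, s = r2 = 0, r1 = 2
M = (n!/n^n) * (4/pi)^s * sqrt(|disc(K)|) = (2!/2^2) * (4/pi)^0 * sqrt(349)
= 0.5 * 1.000000 * 18.681542
= 9.3408

9.3408


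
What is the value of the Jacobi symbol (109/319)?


Compute (109/319) via quadratic reciprocity:
  reciprocity: (109/319) -> +(319/109)
  reduce: (101/109)
  reciprocity: (101/109) -> +(109/101)
  reduce: (8/101)
  pull out 2: (2/101) = -1  (since 101 mod 8 = 5)
  pull out 2: (2/101) = -1  (since 101 mod 8 = 5)
  pull out 2: (2/101) = -1  (since 101 mod 8 = 5)
  (1/101) = 1
Product of signs = -1

-1


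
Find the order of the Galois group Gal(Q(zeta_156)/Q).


|Gal(Q(zeta_156)/Q)| = phi(156)
= 48

48


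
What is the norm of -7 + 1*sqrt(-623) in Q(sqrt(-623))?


N(a + b*sqrt(d)) = a^2 - d*b^2
= (-7)^2 - (-623)*(1)^2
= 49 + 623
= 672

672


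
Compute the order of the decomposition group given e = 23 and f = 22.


|D_P| = e * f
= 23 * 22
= 506

506


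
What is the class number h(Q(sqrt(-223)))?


K = Q(sqrt(-223)). d mod 4 = 1, so D = disc(K) = d = -223
h(K) equals the number of primitive reduced positive-definite forms (a, b, c) = a*x^2 + b*x*y + c*y^2 with b^2 - 4ac = D,
where reduced means |b| <= a <= c, with b >= 0 whenever |b| = a or a = c, and primitive means gcd(a, b, c) = 1.
Reduced forces 3a^2 <= |D| = 223, so 1 <= a <= 8; b must have the parity of D, and c = (b^2 - D)/(4a) must be an integer >= a.
Enumerate a = 1..8, b in [-a, a]:
  a=1: (1, 1, 56)  [1]
  a=2: (2, -1, 28), (2, 1, 28)  [2]
  a=3: none
  a=4: (4, -1, 14), (4, 1, 14)  [2]
  a=5..6: none
  a=7: (7, -1, 8), (7, 1, 8)  [2]
  a=8: none
Total reduced forms: 1 + 2 + 2 + 2 = 7
h = 7

7


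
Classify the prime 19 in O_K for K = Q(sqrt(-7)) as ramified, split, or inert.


K = Q(sqrt(-7)). Since d mod 4 = 1, disc(K) = -7.
Check p | disc: -7 mod 19 = 12.
p does not divide disc. Compute Legendre symbol (d/p):
12^((19-1)/2) mod 19 = -1
(d/p) = -1, so p is inert: (p) stays prime with e=1, f=2, g=1.
Therefore p is inert.

inert


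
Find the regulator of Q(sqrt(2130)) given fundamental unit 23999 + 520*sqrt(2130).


epsilon = 23999 + 520*sqrt(2130)
= 47998.0000
R = ln(47998.0000)
= 10.7789

10.7789


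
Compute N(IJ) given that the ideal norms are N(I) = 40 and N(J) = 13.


N(IJ) = N(I) * N(J)
= 40 * 13
= 520

520


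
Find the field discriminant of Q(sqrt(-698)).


For K = Q(sqrt(d)) with d squarefree: disc(K) = d if d = 1 mod 4, and disc(K) = 4d if d = 2 or 3 mod 4.
Here d = -698, and d mod 4 = 2.
d = 2 mod 4, not 1 (O_K = Z[sqrt(d)]), so disc(K) = 4d = 4 * (-698) = -2792

-2792


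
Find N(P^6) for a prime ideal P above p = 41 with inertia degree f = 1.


N(P^a) = p^(a*f)
= 41^(6*1)
= 41^6
= 4750104241

4750104241


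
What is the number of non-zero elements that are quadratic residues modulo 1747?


For prime p, the number of non-zero quadratic residues is (p-1)/2.
= (1747-1)/2
= 873

873


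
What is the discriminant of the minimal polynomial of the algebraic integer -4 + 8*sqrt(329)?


The element -4 + 8*sqrt(329) has minimal polynomial:
x^2 + 8*x - 21040
Discriminant = (8)^2 - 4*(-21040)
= 64 + 84160
= 84224

84224


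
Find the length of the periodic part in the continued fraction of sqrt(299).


Run the CF algorithm for sqrt(299).
a_0 = floor(sqrt(299)) = 17; set m_0=0, q_0=1.
Recurrence: m' = q*a - m,  q' = (d - m'^2)/q,  a' = floor((a_0 + m')/q').
  step 1: m=17, q=10, a=3
  step 2: m=13, q=13, a=2
  step 3: m=13, q=10, a=3
  step 4: m=17, q=1, a=34
a_4 = 2*a_0 = 34, so the period closes here.
sqrt(299) = [17; 3, 2, 3, 34]
Period length = 4

4


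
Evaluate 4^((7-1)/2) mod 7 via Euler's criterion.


p = 7 is prime and the exponent is (p-1)/2 = 3, so by Euler's criterion 4^3 = (4/7) = +1 or -1 mod 7.
Compute by square-and-multiply:
  3 = 2 + 1 (binary 11)
  Repeated squaring mod 7: 4^1 = 4, 4^2 = 2
  4^3 = 4^2 * 4^1 = 2 * 4 mod 7
    2 * 4 = 8 = 1 mod 7
  4^3 = 1 mod 7
Result 1: 4 is a quadratic residue mod 7.
4^3 mod 7 = 1

1


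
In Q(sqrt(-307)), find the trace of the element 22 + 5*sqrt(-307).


Tr(a + b*sqrt(d)) = (a + b*sqrt(d)) + (a - b*sqrt(d)) = 2a
= 2 * (22)
= 44

44


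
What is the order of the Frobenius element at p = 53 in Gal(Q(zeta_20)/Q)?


The Frobenius at p in Gal(Q(zeta_n)/Q) = (Z/nZ)* is the class of p, so its order is ord_20(53), the smallest k >= 1 with 53^k = 1 mod 20.
n = 20 = 2^2 * 5, phi(20) = 8; the order divides phi(n).
Divisors of 8: 1, 2, 4, 8
Repeated squaring mod 20: 53^1 = 13, 53^2 = 9, 53^4 = 1, 53^8 = 1
Test divisors in increasing order:
  k=1: 53^1 = 13 mod 20
  k=2: 53^2 = 9 mod 20
  k=4: 53^4 = 1 mod 20  <- first divisor giving 1
Order = 4

4


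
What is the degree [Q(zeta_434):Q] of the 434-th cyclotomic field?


The degree equals Euler's totient phi(434).
434 = 2 * 7 * 31
phi(434) = 180

180


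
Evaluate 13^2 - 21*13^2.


x^2 - d*y^2
= 13^2 - 21*13^2
= 169 - 3549
= -3380

-3380


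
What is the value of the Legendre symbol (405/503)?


p = 503 is prime, so compute (405/503) with the reciprocity algorithm (Jacobi-symbol steps: pull out 2s via (2/n), flip via reciprocity, reduce):
  reciprocity: (405/503) -> +(503/405)
  reduce: (98/405)
  pull out 2: (2/405) = -1  (since 405 mod 8 = 5)
  reciprocity: (49/405) -> +(405/49)
  reduce: (13/49)
  reciprocity: (13/49) -> +(49/13)
  reduce: (10/13)
  pull out 2: (2/13) = -1  (since 13 mod 8 = 5)
  reciprocity: (5/13) -> +(13/5)
  reduce: (3/5)
  reciprocity: (3/5) -> +(5/3)
  reduce: (2/3)
  pull out 2: (2/3) = -1  (since 3 mod 8 = 3)
  (1/3) = 1
Product of signs = -1
(405/503) = -1

-1


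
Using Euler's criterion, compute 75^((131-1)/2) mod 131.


p = 131 is prime and the exponent is (p-1)/2 = 65, so by Euler's criterion 75^65 = (75/131) = +1 or -1 mod 131.
Compute by square-and-multiply:
  65 = 64 + 1 (binary 1000001)
  Repeated squaring mod 131: 75^1 = 75, 75^2 = 123, 75^4 = 64, 75^8 = 35, 75^16 = 46, 75^32 = 20, 75^64 = 7
  75^65 = 75^64 * 75^1 = 7 * 75 mod 131
    7 * 75 = 525 = 1 mod 131
  75^65 = 1 mod 131
Result 1: 75 is a quadratic residue mod 131.
75^65 mod 131 = 1

1


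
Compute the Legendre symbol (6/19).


p = 19 is prime, so compute (6/19) with the reciprocity algorithm (Jacobi-symbol steps: pull out 2s via (2/n), flip via reciprocity, reduce):
  pull out 2: (2/19) = -1  (since 19 mod 8 = 3)
  reciprocity: (3/19) -> -(19/3)
  reduce: (1/3)
  (1/3) = 1
Product of signs = 1
(6/19) = 1

1


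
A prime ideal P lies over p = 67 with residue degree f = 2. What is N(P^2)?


N(P^a) = p^(a*f)
= 67^(2*2)
= 67^4
= 20151121

20151121


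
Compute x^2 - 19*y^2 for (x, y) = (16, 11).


x^2 - d*y^2
= 16^2 - 19*11^2
= 256 - 2299
= -2043

-2043


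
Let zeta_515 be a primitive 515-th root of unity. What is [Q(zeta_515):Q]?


The degree equals Euler's totient phi(515).
515 = 5 * 103
phi(515) = 408

408


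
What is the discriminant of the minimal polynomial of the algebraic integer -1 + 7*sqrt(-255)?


The element -1 + 7*sqrt(-255) has minimal polynomial:
x^2 + 2*x + 12496
Discriminant = (2)^2 - 4*(12496)
= 4 - 49984
= -49980

-49980


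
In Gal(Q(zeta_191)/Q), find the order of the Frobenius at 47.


The Frobenius at p in Gal(Q(zeta_n)/Q) = (Z/nZ)* is the class of p, so its order is ord_191(47), the smallest k >= 1 with 47^k = 1 mod 191.
n = 191 = 191, phi(191) = 190; the order divides phi(n).
Divisors of 190: 1, 2, 5, 10, 19, 38, 95, 190
Repeated squaring mod 191: 47^1 = 47, 47^2 = 108, 47^4 = 13, 47^8 = 169, 47^16 = 102, 47^32 = 90, 47^64 = 78, 47^128 = 163
Test divisors in increasing order:
  k=1: 47^1 = 47 mod 191
  k=2: 47^2 = 108 mod 191
  k=5: 47^5 = 13 * 47 = 38 mod 191
  k=10: 47^10 = 169 * 108 = 107 mod 191
  k=19: 47^19 = 102 * 108 * 47 = 142 mod 191
  k=38: 47^38 = 90 * 13 * 108 = 109 mod 191
  k=95: 47^95 = 78 * 102 * 169 * 13 * 108 * 47 = 190 mod 191
  k=190: 47^190 = 163 * 90 * 102 * 169 * 13 * 108 = 1 mod 191  <- first divisor giving 1
Order = 190

190


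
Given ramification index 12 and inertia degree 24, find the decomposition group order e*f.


|D_P| = e * f
= 12 * 24
= 288

288


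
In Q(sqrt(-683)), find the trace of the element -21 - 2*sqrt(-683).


Tr(a + b*sqrt(d)) = (a + b*sqrt(d)) + (a - b*sqrt(d)) = 2a
= 2 * (-21)
= -42

-42


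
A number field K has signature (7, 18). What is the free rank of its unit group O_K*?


By Dirichlet's unit theorem:
rank = r1 + r2 - 1
= 7 + 18 - 1
= 24

24


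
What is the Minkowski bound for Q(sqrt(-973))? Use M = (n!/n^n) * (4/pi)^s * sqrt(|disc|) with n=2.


d = -973, d mod 4 = 3, so disc(K) = 4d = -3892; |disc(K)| = 3892
Imaginary quadratic field, so n = 2, s = r2 = 1, r1 = 0
M = (n!/n^n) * (4/pi)^s * sqrt(|disc(K)|) = (2!/2^2) * (4/pi)^1 * sqrt(3892)
= 0.5 * 1.273240 * 62.385896
= 39.7161

39.7161


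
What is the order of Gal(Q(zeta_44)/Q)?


|Gal(Q(zeta_44)/Q)| = phi(44)
= 20

20


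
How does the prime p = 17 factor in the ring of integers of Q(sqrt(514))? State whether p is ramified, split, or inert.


K = Q(sqrt(514)). Since d mod 4 = 2, disc(K) = 2056.
Check p | disc: 2056 mod 17 = 16.
p does not divide disc. Compute Legendre symbol (d/p):
4^((17-1)/2) mod 17 = 1
(d/p) = 1, so p splits: (p) = P*P' with e=1, f=1, g=2.
Therefore p is split.

split


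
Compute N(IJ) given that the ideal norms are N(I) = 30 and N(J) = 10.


N(IJ) = N(I) * N(J)
= 30 * 10
= 300

300


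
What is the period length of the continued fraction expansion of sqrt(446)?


Run the CF algorithm for sqrt(446).
a_0 = floor(sqrt(446)) = 21; set m_0=0, q_0=1.
Recurrence: m' = q*a - m,  q' = (d - m'^2)/q,  a' = floor((a_0 + m')/q').
  step 1: m=21, q=5, a=8
  step 2: m=19, q=17, a=2
  step 3: m=15, q=13, a=2
  step 4: m=11, q=25, a=1
  step 5: m=14, q=10, a=3
  step 6: m=16, q=19, a=1
  step 7: m=3, q=23, a=1
  step 8: m=20, q=2, a=20
  step 9: m=20, q=23, a=1
  step 10: m=3, q=19, a=1
  step 11: m=16, q=10, a=3
  step 12: m=14, q=25, a=1
  step 13: m=11, q=13, a=2
  step 14: m=15, q=17, a=2
  step 15: m=19, q=5, a=8
  step 16: m=21, q=1, a=42
a_16 = 2*a_0 = 42, so the period closes here.
sqrt(446) = [21; 8, 2, 2, 1, 3, 1, 1, 20, 1, 1, 3, 1, 2, 2, 8, 42]
Period length = 16

16


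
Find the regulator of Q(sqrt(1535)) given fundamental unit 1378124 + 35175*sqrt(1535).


epsilon = 1378124 + 35175*sqrt(1535)
= 2.7562e+06
R = ln(2.7562e+06)
= 14.8294

14.8294


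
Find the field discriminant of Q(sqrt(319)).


For K = Q(sqrt(d)) with d squarefree: disc(K) = d if d = 1 mod 4, and disc(K) = 4d if d = 2 or 3 mod 4.
Here d = 319, and d mod 4 = 3.
d = 3 mod 4, not 1 (O_K = Z[sqrt(d)]), so disc(K) = 4d = 4 * (319) = 1276

1276


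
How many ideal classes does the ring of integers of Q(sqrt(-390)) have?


K = Q(sqrt(-390)). d mod 4 = 2, so D = disc(K) = 4d = -1560
h(K) equals the number of primitive reduced positive-definite forms (a, b, c) = a*x^2 + b*x*y + c*y^2 with b^2 - 4ac = D,
where reduced means |b| <= a <= c, with b >= 0 whenever |b| = a or a = c, and primitive means gcd(a, b, c) = 1.
Reduced forces 3a^2 <= |D| = 1560, so 1 <= a <= 22; b must have the parity of D, and c = (b^2 - D)/(4a) must be an integer >= a.
Enumerate a = 1..22, b in [-a, a]:
  a=1: (1, 0, 390)  [1]
  a=2: (2, 0, 195)  [1]
  a=3: (3, 0, 130)  [1]
  a=4: none
  a=5: (5, 0, 78)  [1]
  a=6: (6, 0, 65)  [1]
  a=7: (7, -6, 57), (7, 6, 57)  [2]
  a=8..9: none
  a=10: (10, 0, 39)  [1]
  a=11..12: none
  a=13: (13, 0, 30)  [1]
  a=14: (14, -8, 29), (14, 8, 29)  [2]
  a=15: (15, 0, 26)  [1]
  a=16: none
  a=17: (17, -2, 23), (17, 2, 23)  [2]
  a=18: none
  a=19: (19, -6, 21), (19, 6, 21)  [2]
  a=20..22: none
Total reduced forms: 1 + 1 + 1 + 1 + 1 + 2 + 1 + 1 + 2 + 1 + 2 + 2 = 16
h = 16

16


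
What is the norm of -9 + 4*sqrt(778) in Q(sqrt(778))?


N(a + b*sqrt(d)) = a^2 - d*b^2
= (-9)^2 - (778)*(4)^2
= 81 - 12448
= -12367

-12367


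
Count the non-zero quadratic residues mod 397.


For prime p, the number of non-zero quadratic residues is (p-1)/2.
= (397-1)/2
= 198

198


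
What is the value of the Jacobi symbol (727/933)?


Compute (727/933) via quadratic reciprocity:
  reciprocity: (727/933) -> +(933/727)
  reduce: (206/727)
  pull out 2: (2/727) = +1  (since 727 mod 8 = 7)
  reciprocity: (103/727) -> -(727/103)
  reduce: (6/103)
  pull out 2: (2/103) = +1  (since 103 mod 8 = 7)
  reciprocity: (3/103) -> -(103/3)
  reduce: (1/3)
  (1/3) = 1
Product of signs = 1

1


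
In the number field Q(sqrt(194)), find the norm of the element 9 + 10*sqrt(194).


N(a + b*sqrt(d)) = a^2 - d*b^2
= (9)^2 - (194)*(10)^2
= 81 - 19400
= -19319

-19319


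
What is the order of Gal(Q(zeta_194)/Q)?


|Gal(Q(zeta_194)/Q)| = phi(194)
= 96

96


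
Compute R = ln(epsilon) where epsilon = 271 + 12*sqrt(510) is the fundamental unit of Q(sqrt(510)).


epsilon = 271 + 12*sqrt(510)
= 541.9982
R = ln(541.9982)
= 6.2953

6.2953


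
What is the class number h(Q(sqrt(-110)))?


K = Q(sqrt(-110)). d mod 4 = 2, so D = disc(K) = 4d = -440
h(K) equals the number of primitive reduced positive-definite forms (a, b, c) = a*x^2 + b*x*y + c*y^2 with b^2 - 4ac = D,
where reduced means |b| <= a <= c, with b >= 0 whenever |b| = a or a = c, and primitive means gcd(a, b, c) = 1.
Reduced forces 3a^2 <= |D| = 440, so 1 <= a <= 12; b must have the parity of D, and c = (b^2 - D)/(4a) must be an integer >= a.
Enumerate a = 1..12, b in [-a, a]:
  a=1: (1, 0, 110)  [1]
  a=2: (2, 0, 55)  [1]
  a=3: (3, -2, 37), (3, 2, 37)  [2]
  a=4: none
  a=5: (5, 0, 22)  [1]
  a=6: (6, -4, 19), (6, 4, 19)  [2]
  a=7: (7, -6, 17), (7, 6, 17)  [2]
  a=8: none
  a=9: (9, -8, 14), (9, 8, 14)  [2]
  a=10: (10, 0, 11)  [1]
  a=11..12: none
Total reduced forms: 1 + 1 + 2 + 1 + 2 + 2 + 2 + 1 = 12
h = 12

12


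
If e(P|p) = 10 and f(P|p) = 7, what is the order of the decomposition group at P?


|D_P| = e * f
= 10 * 7
= 70

70


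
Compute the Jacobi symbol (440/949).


Compute (440/949) via quadratic reciprocity:
  pull out 2: (2/949) = -1  (since 949 mod 8 = 5)
  pull out 2: (2/949) = -1  (since 949 mod 8 = 5)
  pull out 2: (2/949) = -1  (since 949 mod 8 = 5)
  reciprocity: (55/949) -> +(949/55)
  reduce: (14/55)
  pull out 2: (2/55) = +1  (since 55 mod 8 = 7)
  reciprocity: (7/55) -> -(55/7)
  reduce: (6/7)
  pull out 2: (2/7) = +1  (since 7 mod 8 = 7)
  reciprocity: (3/7) -> -(7/3)
  reduce: (1/3)
  (1/3) = 1
Product of signs = -1

-1


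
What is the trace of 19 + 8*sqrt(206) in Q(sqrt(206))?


Tr(a + b*sqrt(d)) = (a + b*sqrt(d)) + (a - b*sqrt(d)) = 2a
= 2 * (19)
= 38

38


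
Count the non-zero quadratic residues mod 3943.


For prime p, the number of non-zero quadratic residues is (p-1)/2.
= (3943-1)/2
= 1971

1971


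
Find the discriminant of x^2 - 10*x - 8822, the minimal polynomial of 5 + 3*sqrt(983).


The element 5 + 3*sqrt(983) has minimal polynomial:
x^2 - 10*x - 8822
Discriminant = (-10)^2 - 4*(-8822)
= 100 + 35288
= 35388

35388


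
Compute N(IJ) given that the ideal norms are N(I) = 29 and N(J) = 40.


N(IJ) = N(I) * N(J)
= 29 * 40
= 1160

1160


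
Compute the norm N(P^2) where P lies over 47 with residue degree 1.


N(P^a) = p^(a*f)
= 47^(2*1)
= 47^2
= 2209

2209


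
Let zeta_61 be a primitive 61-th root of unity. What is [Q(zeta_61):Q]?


The degree equals Euler's totient phi(61).
61 = 61
phi(61) = 60

60


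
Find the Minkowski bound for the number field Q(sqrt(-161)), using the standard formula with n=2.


d = -161, d mod 4 = 3, so disc(K) = 4d = -644; |disc(K)| = 644
Imaginary quadratic field, so n = 2, s = r2 = 1, r1 = 0
M = (n!/n^n) * (4/pi)^s * sqrt(|disc(K)|) = (2!/2^2) * (4/pi)^1 * sqrt(644)
= 0.5 * 1.273240 * 25.377155
= 16.1556

16.1556


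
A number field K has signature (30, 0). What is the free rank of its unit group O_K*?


By Dirichlet's unit theorem:
rank = r1 + r2 - 1
= 30 + 0 - 1
= 29

29


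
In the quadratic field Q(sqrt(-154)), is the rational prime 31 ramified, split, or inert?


K = Q(sqrt(-154)). Since d mod 4 = 2, disc(K) = -616.
Check p | disc: -616 mod 31 = 4.
p does not divide disc. Compute Legendre symbol (d/p):
1^((31-1)/2) mod 31 = 1
(d/p) = 1, so p splits: (p) = P*P' with e=1, f=1, g=2.
Therefore p is split.

split


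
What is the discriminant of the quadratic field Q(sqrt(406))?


For K = Q(sqrt(d)) with d squarefree: disc(K) = d if d = 1 mod 4, and disc(K) = 4d if d = 2 or 3 mod 4.
Here d = 406, and d mod 4 = 2.
d = 2 mod 4, not 1 (O_K = Z[sqrt(d)]), so disc(K) = 4d = 4 * (406) = 1624

1624


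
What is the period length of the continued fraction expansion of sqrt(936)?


Run the CF algorithm for sqrt(936).
a_0 = floor(sqrt(936)) = 30; set m_0=0, q_0=1.
Recurrence: m' = q*a - m,  q' = (d - m'^2)/q,  a' = floor((a_0 + m')/q').
  step 1: m=30, q=36, a=1
  step 2: m=6, q=25, a=1
  step 3: m=19, q=23, a=2
  step 4: m=27, q=9, a=6
  step 5: m=27, q=23, a=2
  step 6: m=19, q=25, a=1
  step 7: m=6, q=36, a=1
  step 8: m=30, q=1, a=60
a_8 = 2*a_0 = 60, so the period closes here.
sqrt(936) = [30; 1, 1, 2, 6, 2, 1, 1, 60]
Period length = 8

8


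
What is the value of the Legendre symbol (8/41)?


p = 41 is prime, so compute (8/41) with the reciprocity algorithm (Jacobi-symbol steps: pull out 2s via (2/n), flip via reciprocity, reduce):
  pull out 2: (2/41) = +1  (since 41 mod 8 = 1)
  pull out 2: (2/41) = +1  (since 41 mod 8 = 1)
  pull out 2: (2/41) = +1  (since 41 mod 8 = 1)
  (1/41) = 1
Product of signs = 1
(8/41) = 1

1


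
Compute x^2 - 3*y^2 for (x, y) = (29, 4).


x^2 - d*y^2
= 29^2 - 3*4^2
= 841 - 48
= 793

793


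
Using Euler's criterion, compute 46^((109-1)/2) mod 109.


p = 109 is prime and the exponent is (p-1)/2 = 54, so by Euler's criterion 46^54 = (46/109) = +1 or -1 mod 109.
Compute by square-and-multiply:
  54 = 32 + 16 + 4 + 2 (binary 110110)
  Repeated squaring mod 109: 46^1 = 46, 46^2 = 45, 46^4 = 63, 46^8 = 45, 46^16 = 63, 46^32 = 45
  46^54 = 46^32 * 46^16 * 46^4 * 46^2 = 45 * 63 * 63 * 45 mod 109
    45 * 63 = 2835 = 1 mod 109
    1 * 63 = 63 = 63 mod 109
    63 * 45 = 2835 = 1 mod 109
  46^54 = 1 mod 109
Result 1: 46 is a quadratic residue mod 109.
46^54 mod 109 = 1

1


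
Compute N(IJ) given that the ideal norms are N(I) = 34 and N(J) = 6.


N(IJ) = N(I) * N(J)
= 34 * 6
= 204

204


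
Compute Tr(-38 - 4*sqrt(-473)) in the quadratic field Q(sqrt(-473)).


Tr(a + b*sqrt(d)) = (a + b*sqrt(d)) + (a - b*sqrt(d)) = 2a
= 2 * (-38)
= -76

-76


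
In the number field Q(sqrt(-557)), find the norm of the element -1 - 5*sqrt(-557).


N(a + b*sqrt(d)) = a^2 - d*b^2
= (-1)^2 - (-557)*(-5)^2
= 1 + 13925
= 13926

13926


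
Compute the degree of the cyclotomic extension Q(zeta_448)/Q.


The degree equals Euler's totient phi(448).
448 = 2^6 * 7
phi(448) = 192

192


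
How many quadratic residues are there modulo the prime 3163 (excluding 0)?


For prime p, the number of non-zero quadratic residues is (p-1)/2.
= (3163-1)/2
= 1581

1581


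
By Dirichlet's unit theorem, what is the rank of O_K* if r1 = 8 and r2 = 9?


By Dirichlet's unit theorem:
rank = r1 + r2 - 1
= 8 + 9 - 1
= 16

16


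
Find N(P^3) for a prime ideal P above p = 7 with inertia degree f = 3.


N(P^a) = p^(a*f)
= 7^(3*3)
= 7^9
= 40353607

40353607


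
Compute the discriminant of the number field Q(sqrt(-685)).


For K = Q(sqrt(d)) with d squarefree: disc(K) = d if d = 1 mod 4, and disc(K) = 4d if d = 2 or 3 mod 4.
Here d = -685, and d mod 4 = 3.
d = 3 mod 4, not 1 (O_K = Z[sqrt(d)]), so disc(K) = 4d = 4 * (-685) = -2740

-2740


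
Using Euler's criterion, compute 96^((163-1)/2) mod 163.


p = 163 is prime and the exponent is (p-1)/2 = 81, so by Euler's criterion 96^81 = (96/163) = +1 or -1 mod 163.
Compute by square-and-multiply:
  81 = 64 + 16 + 1 (binary 1010001)
  Repeated squaring mod 163: 96^1 = 96, 96^2 = 88, 96^4 = 83, 96^8 = 43, 96^16 = 56, 96^32 = 39, 96^64 = 54
  96^81 = 96^64 * 96^16 * 96^1 = 54 * 56 * 96 mod 163
    54 * 56 = 3024 = 90 mod 163
    90 * 96 = 8640 = 1 mod 163
  96^81 = 1 mod 163
Result 1: 96 is a quadratic residue mod 163.
96^81 mod 163 = 1

1


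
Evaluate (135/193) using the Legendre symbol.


p = 193 is prime, so compute (135/193) with the reciprocity algorithm (Jacobi-symbol steps: pull out 2s via (2/n), flip via reciprocity, reduce):
  reciprocity: (135/193) -> +(193/135)
  reduce: (58/135)
  pull out 2: (2/135) = +1  (since 135 mod 8 = 7)
  reciprocity: (29/135) -> +(135/29)
  reduce: (19/29)
  reciprocity: (19/29) -> +(29/19)
  reduce: (10/19)
  pull out 2: (2/19) = -1  (since 19 mod 8 = 3)
  reciprocity: (5/19) -> +(19/5)
  reduce: (4/5)
  pull out 2: (2/5) = -1  (since 5 mod 8 = 5)
  pull out 2: (2/5) = -1  (since 5 mod 8 = 5)
  (1/5) = 1
Product of signs = -1
(135/193) = -1

-1


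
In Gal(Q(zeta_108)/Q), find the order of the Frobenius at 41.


The Frobenius at p in Gal(Q(zeta_n)/Q) = (Z/nZ)* is the class of p, so its order is ord_108(41), the smallest k >= 1 with 41^k = 1 mod 108.
n = 108 = 2^2 * 3^3, phi(108) = 36; the order divides phi(n).
Divisors of 36: 1, 2, 3, 4, 6, 9, 12, 18, 36
Repeated squaring mod 108: 41^1 = 41, 41^2 = 61, 41^4 = 49, 41^8 = 25, 41^16 = 85, 41^32 = 97
Test divisors in increasing order:
  k=1: 41^1 = 41 mod 108
  k=2: 41^2 = 61 mod 108
  k=3: 41^3 = 61 * 41 = 17 mod 108
  k=4: 41^4 = 49 mod 108
  k=6: 41^6 = 49 * 61 = 73 mod 108
  k=9: 41^9 = 25 * 41 = 53 mod 108
  k=12: 41^12 = 25 * 49 = 37 mod 108
  k=18: 41^18 = 85 * 61 = 1 mod 108  <- first divisor giving 1
Order = 18

18


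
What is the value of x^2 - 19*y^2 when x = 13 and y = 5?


x^2 - d*y^2
= 13^2 - 19*5^2
= 169 - 475
= -306

-306


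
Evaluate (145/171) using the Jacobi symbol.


Compute (145/171) via quadratic reciprocity:
  reciprocity: (145/171) -> +(171/145)
  reduce: (26/145)
  pull out 2: (2/145) = +1  (since 145 mod 8 = 1)
  reciprocity: (13/145) -> +(145/13)
  reduce: (2/13)
  pull out 2: (2/13) = -1  (since 13 mod 8 = 5)
  (1/13) = 1
Product of signs = -1

-1


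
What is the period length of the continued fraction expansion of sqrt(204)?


Run the CF algorithm for sqrt(204).
a_0 = floor(sqrt(204)) = 14; set m_0=0, q_0=1.
Recurrence: m' = q*a - m,  q' = (d - m'^2)/q,  a' = floor((a_0 + m')/q').
  step 1: m=14, q=8, a=3
  step 2: m=10, q=13, a=1
  step 3: m=3, q=15, a=1
  step 4: m=12, q=4, a=6
  step 5: m=12, q=15, a=1
  step 6: m=3, q=13, a=1
  step 7: m=10, q=8, a=3
  step 8: m=14, q=1, a=28
a_8 = 2*a_0 = 28, so the period closes here.
sqrt(204) = [14; 3, 1, 1, 6, 1, 1, 3, 28]
Period length = 8

8


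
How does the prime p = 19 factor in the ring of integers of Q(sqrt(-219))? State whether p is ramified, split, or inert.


K = Q(sqrt(-219)). Since d mod 4 = 1, disc(K) = -219.
Check p | disc: -219 mod 19 = 9.
p does not divide disc. Compute Legendre symbol (d/p):
9^((19-1)/2) mod 19 = 1
(d/p) = 1, so p splits: (p) = P*P' with e=1, f=1, g=2.
Therefore p is split.

split


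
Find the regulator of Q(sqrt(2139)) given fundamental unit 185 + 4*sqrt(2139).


epsilon = 185 + 4*sqrt(2139)
= 369.9973
R = ln(369.9973)
= 5.9135

5.9135


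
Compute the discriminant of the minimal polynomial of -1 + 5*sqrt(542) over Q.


The element -1 + 5*sqrt(542) has minimal polynomial:
x^2 + 2*x - 13549
Discriminant = (2)^2 - 4*(-13549)
= 4 + 54196
= 54200

54200


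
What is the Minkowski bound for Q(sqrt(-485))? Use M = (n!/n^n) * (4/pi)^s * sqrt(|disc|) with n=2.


d = -485, d mod 4 = 3, so disc(K) = 4d = -1940; |disc(K)| = 1940
Imaginary quadratic field, so n = 2, s = r2 = 1, r1 = 0
M = (n!/n^n) * (4/pi)^s * sqrt(|disc(K)|) = (2!/2^2) * (4/pi)^1 * sqrt(1940)
= 0.5 * 1.273240 * 44.045431
= 28.0402

28.0402


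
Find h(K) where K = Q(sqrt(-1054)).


K = Q(sqrt(-1054)). d mod 4 = 2, so D = disc(K) = 4d = -4216
h(K) equals the number of primitive reduced positive-definite forms (a, b, c) = a*x^2 + b*x*y + c*y^2 with b^2 - 4ac = D,
where reduced means |b| <= a <= c, with b >= 0 whenever |b| = a or a = c, and primitive means gcd(a, b, c) = 1.
Reduced forces 3a^2 <= |D| = 4216, so 1 <= a <= 37; b must have the parity of D, and c = (b^2 - D)/(4a) must be an integer >= a.
Enumerate a = 1..37, b in [-a, a]:
  a=1: (1, 0, 1054)  [1]
  a=2: (2, 0, 527)  [1]
  a=3..4: none
  a=5: (5, -2, 211), (5, 2, 211)  [2]
  a=6..9: none
  a=10: (10, -8, 107), (10, 8, 107)  [2]
  a=11..12: none
  a=13: (13, -10, 83), (13, 10, 83)  [2]
  a=14..16: none
  a=17: (17, 0, 62)  [1]
  a=18..22: none
  a=23: (23, -4, 46), (23, 4, 46)  [2]
  a=24: none
  a=25: (25, -22, 47), (25, 22, 47)  [2]
  a=26: (26, -16, 43), (26, 16, 43)  [2]
  a=27..30: none
  a=31: (31, 0, 34)  [1]
  a=32..37: none
Total reduced forms: 1 + 1 + 2 + 2 + 2 + 1 + 2 + 2 + 2 + 1 = 16
h = 16

16


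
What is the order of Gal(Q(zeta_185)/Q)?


|Gal(Q(zeta_185)/Q)| = phi(185)
= 144

144


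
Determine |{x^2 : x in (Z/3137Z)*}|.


For prime p, the number of non-zero quadratic residues is (p-1)/2.
= (3137-1)/2
= 1568

1568


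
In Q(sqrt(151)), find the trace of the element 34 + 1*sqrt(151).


Tr(a + b*sqrt(d)) = (a + b*sqrt(d)) + (a - b*sqrt(d)) = 2a
= 2 * (34)
= 68

68


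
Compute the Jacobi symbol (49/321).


Compute (49/321) via quadratic reciprocity:
  reciprocity: (49/321) -> +(321/49)
  reduce: (27/49)
  reciprocity: (27/49) -> +(49/27)
  reduce: (22/27)
  pull out 2: (2/27) = -1  (since 27 mod 8 = 3)
  reciprocity: (11/27) -> -(27/11)
  reduce: (5/11)
  reciprocity: (5/11) -> +(11/5)
  reduce: (1/5)
  (1/5) = 1
Product of signs = 1

1


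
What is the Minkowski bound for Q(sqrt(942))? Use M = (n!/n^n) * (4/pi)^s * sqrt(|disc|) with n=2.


d = 942, d mod 4 = 2, so disc(K) = 4d = 3768; |disc(K)| = 3768
Real quadratic field, so n = 2, s = r2 = 0, r1 = 2
M = (n!/n^n) * (4/pi)^s * sqrt(|disc(K)|) = (2!/2^2) * (4/pi)^0 * sqrt(3768)
= 0.5 * 1.000000 * 61.384037
= 30.6920

30.6920


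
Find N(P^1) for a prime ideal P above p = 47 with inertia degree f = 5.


N(P^a) = p^(a*f)
= 47^(1*5)
= 47^5
= 229345007

229345007


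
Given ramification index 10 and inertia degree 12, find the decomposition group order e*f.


|D_P| = e * f
= 10 * 12
= 120

120


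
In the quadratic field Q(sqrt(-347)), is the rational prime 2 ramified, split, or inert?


K = Q(sqrt(-347)). Since d mod 4 = 1, disc(K) = -347.
Check p | disc: -347 mod 2 = 1.
p=2 does not divide disc (d is 1 mod 4). 2 splits iff d = 1 mod 8.
d mod 8 = 5, so (d/2) = -1.
(d/p) = -1, so p is inert: (p) stays prime with e=1, f=2, g=1.
Therefore p is inert.

inert


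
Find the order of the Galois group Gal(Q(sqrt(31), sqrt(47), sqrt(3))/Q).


The 3 square roots of distinct primes are multiplicatively independent over Q,
so [K:Q] = 2^3 and Gal(K/Q) is isomorphic to (Z/2Z)^3.
|Gal| = 2^3 = 8

8


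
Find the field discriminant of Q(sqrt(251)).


For K = Q(sqrt(d)) with d squarefree: disc(K) = d if d = 1 mod 4, and disc(K) = 4d if d = 2 or 3 mod 4.
Here d = 251, and d mod 4 = 3.
d = 3 mod 4, not 1 (O_K = Z[sqrt(d)]), so disc(K) = 4d = 4 * (251) = 1004

1004


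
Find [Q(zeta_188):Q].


The degree equals Euler's totient phi(188).
188 = 2^2 * 47
phi(188) = 92

92


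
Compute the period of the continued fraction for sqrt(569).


Run the CF algorithm for sqrt(569).
a_0 = floor(sqrt(569)) = 23; set m_0=0, q_0=1.
Recurrence: m' = q*a - m,  q' = (d - m'^2)/q,  a' = floor((a_0 + m')/q').
  step 1: m=23, q=40, a=1
  step 2: m=17, q=7, a=5
  step 3: m=18, q=35, a=1
  step 4: m=17, q=8, a=5
  step 5: m=23, q=5, a=9
  step 6: m=22, q=17, a=2
  step 7: m=12, q=25, a=1
  step 8: m=13, q=16, a=2
  step 9: m=19, q=13, a=3
  step 10: m=20, q=13, a=3
  step 11: m=19, q=16, a=2
  step 12: m=13, q=25, a=1
  step 13: m=12, q=17, a=2
  step 14: m=22, q=5, a=9
  step 15: m=23, q=8, a=5
  step 16: m=17, q=35, a=1
  step 17: m=18, q=7, a=5
  step 18: m=17, q=40, a=1
  step 19: m=23, q=1, a=46
a_19 = 2*a_0 = 46, so the period closes here.
sqrt(569) = [23; 1, 5, 1, 5, 9, 2, 1, 2, 3, 3, 2, 1, 2, 9, 5, 1, 5, 1, 46]
Period length = 19

19


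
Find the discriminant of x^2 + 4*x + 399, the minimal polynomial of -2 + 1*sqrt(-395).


The element -2 + 1*sqrt(-395) has minimal polynomial:
x^2 + 4*x + 399
Discriminant = (4)^2 - 4*(399)
= 16 - 1596
= -1580

-1580


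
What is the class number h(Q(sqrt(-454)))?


K = Q(sqrt(-454)). d mod 4 = 2, so D = disc(K) = 4d = -1816
h(K) equals the number of primitive reduced positive-definite forms (a, b, c) = a*x^2 + b*x*y + c*y^2 with b^2 - 4ac = D,
where reduced means |b| <= a <= c, with b >= 0 whenever |b| = a or a = c, and primitive means gcd(a, b, c) = 1.
Reduced forces 3a^2 <= |D| = 1816, so 1 <= a <= 24; b must have the parity of D, and c = (b^2 - D)/(4a) must be an integer >= a.
Enumerate a = 1..24, b in [-a, a]:
  a=1: (1, 0, 454)  [1]
  a=2: (2, 0, 227)  [1]
  a=3..4: none
  a=5: (5, -2, 91), (5, 2, 91)  [2]
  a=6: none
  a=7: (7, -2, 65), (7, 2, 65)  [2]
  a=8..9: none
  a=10: (10, -8, 47), (10, 8, 47)  [2]
  a=11..12: none
  a=13: (13, -2, 35), (13, 2, 35)  [2]
  a=14: (14, -12, 35), (14, 12, 35)  [2]
  a=15..22: none
  a=23: (23, -22, 25), (23, 22, 25)  [2]
  a=24: none
Total reduced forms: 1 + 1 + 2 + 2 + 2 + 2 + 2 + 2 = 14
h = 14

14


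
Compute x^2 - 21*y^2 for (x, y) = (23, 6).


x^2 - d*y^2
= 23^2 - 21*6^2
= 529 - 756
= -227

-227


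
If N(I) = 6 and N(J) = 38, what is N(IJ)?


N(IJ) = N(I) * N(J)
= 6 * 38
= 228

228


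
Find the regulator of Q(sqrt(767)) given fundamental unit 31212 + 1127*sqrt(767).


epsilon = 31212 + 1127*sqrt(767)
= 62424.0000
R = ln(62424.0000)
= 11.0417

11.0417


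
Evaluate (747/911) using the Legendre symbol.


p = 911 is prime, so compute (747/911) with the reciprocity algorithm (Jacobi-symbol steps: pull out 2s via (2/n), flip via reciprocity, reduce):
  reciprocity: (747/911) -> -(911/747)
  reduce: (164/747)
  pull out 2: (2/747) = -1  (since 747 mod 8 = 3)
  pull out 2: (2/747) = -1  (since 747 mod 8 = 3)
  reciprocity: (41/747) -> +(747/41)
  reduce: (9/41)
  reciprocity: (9/41) -> +(41/9)
  reduce: (5/9)
  reciprocity: (5/9) -> +(9/5)
  reduce: (4/5)
  pull out 2: (2/5) = -1  (since 5 mod 8 = 5)
  pull out 2: (2/5) = -1  (since 5 mod 8 = 5)
  (1/5) = 1
Product of signs = -1
(747/911) = -1

-1
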